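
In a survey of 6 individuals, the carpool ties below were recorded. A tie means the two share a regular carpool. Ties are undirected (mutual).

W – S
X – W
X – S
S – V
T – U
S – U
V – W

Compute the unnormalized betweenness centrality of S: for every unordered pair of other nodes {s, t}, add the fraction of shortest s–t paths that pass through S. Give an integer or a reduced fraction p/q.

13/2

Pairs whose geodesics pass through S — X–V: 1/2; X–U: 1; X–T: 1; W–U: 1; W–T: 1; V–U: 1; V–T: 1.
All other pairs contribute 0.
Summing the contributions gives betweenness(S) = 13/2.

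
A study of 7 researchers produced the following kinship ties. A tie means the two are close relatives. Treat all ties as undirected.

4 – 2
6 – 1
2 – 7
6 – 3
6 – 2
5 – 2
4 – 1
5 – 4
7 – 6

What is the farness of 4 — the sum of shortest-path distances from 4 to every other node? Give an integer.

Distances from 4: 1:1, 2:1, 3:3, 5:1, 6:2, 7:2.
Sum = 1 + 1 + 3 + 1 + 2 + 2 = 10.

10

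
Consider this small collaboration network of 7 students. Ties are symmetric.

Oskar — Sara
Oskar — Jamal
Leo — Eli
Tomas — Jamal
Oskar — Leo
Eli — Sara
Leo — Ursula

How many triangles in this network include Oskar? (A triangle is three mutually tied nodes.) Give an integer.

0

Oskar's neighbors are Jamal, Leo, and Sara, but none of them are tied to each other, so no triangle contains Oskar.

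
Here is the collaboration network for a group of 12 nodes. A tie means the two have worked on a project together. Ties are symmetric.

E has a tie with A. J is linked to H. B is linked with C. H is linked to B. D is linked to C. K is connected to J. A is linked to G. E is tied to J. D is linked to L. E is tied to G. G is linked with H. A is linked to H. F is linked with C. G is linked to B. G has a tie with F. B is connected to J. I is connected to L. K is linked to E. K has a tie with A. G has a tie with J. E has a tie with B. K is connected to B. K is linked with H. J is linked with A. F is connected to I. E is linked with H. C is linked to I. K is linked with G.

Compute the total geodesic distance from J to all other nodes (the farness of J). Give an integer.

Distances from J: A:1, B:1, C:2, D:3, E:1, F:2, G:1, H:1, I:3, K:1, L:4.
Sum = 1 + 1 + 2 + 3 + 1 + 2 + 1 + 1 + 3 + 1 + 4 = 20.

20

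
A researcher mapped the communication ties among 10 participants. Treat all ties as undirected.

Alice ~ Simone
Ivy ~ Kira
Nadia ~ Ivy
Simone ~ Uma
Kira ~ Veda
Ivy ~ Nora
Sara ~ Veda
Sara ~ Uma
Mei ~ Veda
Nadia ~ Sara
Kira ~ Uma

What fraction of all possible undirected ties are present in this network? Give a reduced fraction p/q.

There are 11 edges and 10 nodes, so the maximum possible is C(10,2) = 45.
Density = 11/45.

11/45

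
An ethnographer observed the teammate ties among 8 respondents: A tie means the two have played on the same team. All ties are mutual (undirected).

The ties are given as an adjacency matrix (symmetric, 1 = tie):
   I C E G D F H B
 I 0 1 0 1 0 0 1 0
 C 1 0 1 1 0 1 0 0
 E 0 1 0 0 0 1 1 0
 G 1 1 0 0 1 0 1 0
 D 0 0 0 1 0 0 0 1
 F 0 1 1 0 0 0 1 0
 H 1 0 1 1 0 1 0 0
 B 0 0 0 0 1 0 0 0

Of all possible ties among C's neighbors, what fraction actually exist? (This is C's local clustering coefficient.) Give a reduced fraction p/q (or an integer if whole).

1/3

C's neighbors: E, F, G, and I (k = 4).
Possible neighbor pairs: C(4,2) = 6. Edges among them: E–F, G–I → e = 2.
Clustering(C) = 2/6 = 1/3.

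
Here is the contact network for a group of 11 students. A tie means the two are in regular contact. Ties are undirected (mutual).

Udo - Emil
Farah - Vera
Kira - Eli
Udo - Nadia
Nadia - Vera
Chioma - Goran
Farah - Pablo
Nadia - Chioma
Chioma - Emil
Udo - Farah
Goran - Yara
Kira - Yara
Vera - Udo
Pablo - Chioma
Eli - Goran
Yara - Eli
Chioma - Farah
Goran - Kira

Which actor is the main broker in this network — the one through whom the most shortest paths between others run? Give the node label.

Chioma

Unnormalized betweenness of each node: Chioma:82/3, Eli:0, Emil:5/3, Farah:37/6, Goran:21, Kira:0, Nadia:25/6, Pablo:0, Udo:7/3, Vera:1/3, Yara:0.
Chioma has the largest value, 82/3, making it the main broker — the node through which the most shortest paths run.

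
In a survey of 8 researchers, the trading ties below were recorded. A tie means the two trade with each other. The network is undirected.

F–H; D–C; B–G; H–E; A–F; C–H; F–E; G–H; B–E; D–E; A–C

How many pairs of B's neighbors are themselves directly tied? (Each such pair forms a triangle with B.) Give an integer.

B's neighbors are E and G, but none of them are tied to each other, so no triangle contains B.

0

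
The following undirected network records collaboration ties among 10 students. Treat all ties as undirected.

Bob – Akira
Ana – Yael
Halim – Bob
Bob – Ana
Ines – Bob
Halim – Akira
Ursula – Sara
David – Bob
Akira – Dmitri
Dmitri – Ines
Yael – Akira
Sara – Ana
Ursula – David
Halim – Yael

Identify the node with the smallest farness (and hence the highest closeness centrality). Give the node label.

Farness (sum of distances to all others) for each node — Akira:16, Ana:16, Bob:13, David:18, Dmitri:22, Halim:17, Ines:19, Sara:21, Ursula:22, Yael:18.
The smallest farness is 13, for Bob, so Bob has the highest closeness.

Bob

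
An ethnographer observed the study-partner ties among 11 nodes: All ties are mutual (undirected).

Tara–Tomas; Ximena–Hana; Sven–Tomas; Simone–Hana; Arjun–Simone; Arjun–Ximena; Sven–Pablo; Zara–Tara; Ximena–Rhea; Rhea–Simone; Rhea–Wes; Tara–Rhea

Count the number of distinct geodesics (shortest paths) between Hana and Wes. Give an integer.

The shortest distance is 3. The length-3 paths are: Hana–Ximena–Rhea–Wes; Hana–Simone–Rhea–Wes.
That gives 2 distinct shortest paths.

2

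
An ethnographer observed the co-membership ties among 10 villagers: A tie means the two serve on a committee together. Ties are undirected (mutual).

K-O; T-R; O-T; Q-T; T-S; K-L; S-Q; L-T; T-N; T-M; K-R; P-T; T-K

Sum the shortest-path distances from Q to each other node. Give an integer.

Distances from Q: K:2, L:2, M:2, N:2, O:2, P:2, R:2, S:1, T:1.
Sum = 2 + 2 + 2 + 2 + 2 + 2 + 2 + 1 + 1 = 16.

16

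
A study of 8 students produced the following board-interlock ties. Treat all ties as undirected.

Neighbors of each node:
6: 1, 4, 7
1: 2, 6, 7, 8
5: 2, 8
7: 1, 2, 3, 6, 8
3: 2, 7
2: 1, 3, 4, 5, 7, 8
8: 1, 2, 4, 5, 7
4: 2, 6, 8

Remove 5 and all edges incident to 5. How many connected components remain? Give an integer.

1

5's neighbors (2 and 8) remain reachable from one another through other ties, so the rest of the network stays in one piece.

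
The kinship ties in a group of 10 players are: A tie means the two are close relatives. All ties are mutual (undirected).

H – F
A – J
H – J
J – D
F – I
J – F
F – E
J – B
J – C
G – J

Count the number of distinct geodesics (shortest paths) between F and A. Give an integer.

The shortest distance is 2, and the only length-2 path is F–J–A. So there is exactly 1 shortest path.

1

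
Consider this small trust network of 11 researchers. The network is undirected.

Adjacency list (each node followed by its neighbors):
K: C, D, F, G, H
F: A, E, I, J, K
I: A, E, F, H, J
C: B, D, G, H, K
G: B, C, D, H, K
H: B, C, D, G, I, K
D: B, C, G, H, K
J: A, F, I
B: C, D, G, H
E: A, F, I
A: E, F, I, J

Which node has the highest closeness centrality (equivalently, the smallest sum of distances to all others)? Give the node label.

Farness (sum of distances to all others) for each node — A:20, B:20, C:18, D:18, E:21, F:16, G:18, H:14, I:15, J:21, K:15.
The smallest farness is 14, for H, so H has the highest closeness.

H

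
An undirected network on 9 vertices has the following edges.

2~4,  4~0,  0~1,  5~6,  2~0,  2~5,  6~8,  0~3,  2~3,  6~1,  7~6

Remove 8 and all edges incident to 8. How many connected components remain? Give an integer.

8's neighbors (6) remain reachable from one another through other ties, so the rest of the network stays in one piece.

1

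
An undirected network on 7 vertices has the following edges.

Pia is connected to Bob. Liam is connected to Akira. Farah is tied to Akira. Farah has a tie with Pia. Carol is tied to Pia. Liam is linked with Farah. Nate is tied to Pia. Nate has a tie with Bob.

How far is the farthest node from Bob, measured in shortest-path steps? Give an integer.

3

Distances from Bob: Akira:3, Carol:2, Farah:2, Liam:3, Nate:1, Pia:1.
The largest is 3 (to Akira and Liam), so the eccentricity of Bob is 3.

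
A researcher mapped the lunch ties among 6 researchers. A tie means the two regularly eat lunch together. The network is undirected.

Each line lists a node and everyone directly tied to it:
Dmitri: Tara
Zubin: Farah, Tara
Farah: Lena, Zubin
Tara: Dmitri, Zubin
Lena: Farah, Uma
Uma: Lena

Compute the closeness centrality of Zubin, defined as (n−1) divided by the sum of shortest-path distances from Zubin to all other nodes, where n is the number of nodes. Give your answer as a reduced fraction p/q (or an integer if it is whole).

5/9

Distances from Zubin: Dmitri:2, Farah:1, Lena:2, Tara:1, Uma:3. Sum = 9.
n = 6, so closeness = 5/9.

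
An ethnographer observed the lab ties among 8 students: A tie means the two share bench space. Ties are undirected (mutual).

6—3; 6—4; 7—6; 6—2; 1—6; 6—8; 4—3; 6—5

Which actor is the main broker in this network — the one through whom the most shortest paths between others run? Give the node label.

Unnormalized betweenness of each node: 1:0, 2:0, 3:0, 4:0, 5:0, 6:20, 7:0, 8:0.
6 has the largest value, 20, making it the main broker — the node through which the most shortest paths run.

6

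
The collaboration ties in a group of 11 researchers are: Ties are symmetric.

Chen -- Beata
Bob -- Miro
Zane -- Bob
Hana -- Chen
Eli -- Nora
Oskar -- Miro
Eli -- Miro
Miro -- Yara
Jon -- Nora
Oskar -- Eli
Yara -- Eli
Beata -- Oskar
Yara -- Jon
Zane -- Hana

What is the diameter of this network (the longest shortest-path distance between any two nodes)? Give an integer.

Eccentricity of each node (its greatest distance to any other): Beata:4, Bob:3, Chen:5, Eli:4, Hana:5, Jon:5, Miro:3, Nora:5, Oskar:3, Yara:4, Zane:4.
The maximum eccentricity is 5, realized for instance by the pair Jon–Chen via Jon – Yara – Miro – Oskar – Beata – Chen. So the diameter is 5.

5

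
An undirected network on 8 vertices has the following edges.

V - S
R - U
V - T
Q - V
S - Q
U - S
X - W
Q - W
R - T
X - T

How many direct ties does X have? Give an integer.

2

X is directly tied to T and W. That is 2 neighbors, so the degree of X is 2.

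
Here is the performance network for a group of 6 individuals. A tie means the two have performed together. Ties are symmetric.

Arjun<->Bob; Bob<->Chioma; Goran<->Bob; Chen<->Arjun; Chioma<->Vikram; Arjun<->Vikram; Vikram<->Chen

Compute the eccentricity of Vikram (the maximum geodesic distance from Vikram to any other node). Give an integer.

Distances from Vikram: Arjun:1, Bob:2, Chen:1, Chioma:1, Goran:3.
The largest is 3 (to Goran), so the eccentricity of Vikram is 3.

3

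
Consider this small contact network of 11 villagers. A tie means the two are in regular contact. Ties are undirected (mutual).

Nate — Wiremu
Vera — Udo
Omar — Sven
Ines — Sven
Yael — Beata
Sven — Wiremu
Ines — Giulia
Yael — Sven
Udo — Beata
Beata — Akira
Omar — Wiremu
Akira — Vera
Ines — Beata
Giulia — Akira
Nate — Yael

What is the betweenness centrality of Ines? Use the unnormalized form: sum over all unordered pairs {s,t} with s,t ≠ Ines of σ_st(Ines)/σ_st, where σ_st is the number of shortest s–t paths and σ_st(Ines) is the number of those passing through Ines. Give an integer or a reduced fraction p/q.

Pairs whose geodesics pass through Ines — Giulia–Udo: 1/3; Giulia–Beata: 1/2; Giulia–Yael: 2/3; Giulia–Nate: 3/4; Giulia–Wiremu: 1; Giulia–Omar: 1; Giulia–Sven: 1; Akira–Wiremu: 2/4; Akira–Omar: 2/3; Akira–Sven: 2/3; Vera–Wiremu: 3/7; Vera–Omar: 3/5; Vera–Sven: 3/5; Udo–Wiremu: 1/3 … (+5 more pairs).
All other pairs contribute 0.
Summing the contributions gives betweenness(Ines) = 1593/140.

1593/140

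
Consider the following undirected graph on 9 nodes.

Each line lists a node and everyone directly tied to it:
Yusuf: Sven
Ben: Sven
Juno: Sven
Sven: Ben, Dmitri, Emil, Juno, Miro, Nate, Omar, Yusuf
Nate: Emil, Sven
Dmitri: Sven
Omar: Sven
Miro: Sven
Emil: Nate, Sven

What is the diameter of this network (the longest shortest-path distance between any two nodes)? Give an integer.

Eccentricity of each node (its greatest distance to any other): Ben:2, Dmitri:2, Emil:2, Juno:2, Miro:2, Nate:2, Omar:2, Sven:1, Yusuf:2.
The maximum eccentricity is 2, realized for instance by the pair Juno–Yusuf via Juno – Sven – Yusuf. So the diameter is 2.

2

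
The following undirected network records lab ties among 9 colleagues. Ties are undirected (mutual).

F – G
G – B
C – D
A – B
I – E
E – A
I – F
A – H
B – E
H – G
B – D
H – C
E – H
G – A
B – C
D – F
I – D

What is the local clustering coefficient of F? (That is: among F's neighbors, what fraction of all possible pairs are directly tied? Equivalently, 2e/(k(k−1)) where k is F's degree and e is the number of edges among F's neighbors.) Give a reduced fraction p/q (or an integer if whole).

F's neighbors: D, G, and I (k = 3).
Possible neighbor pairs: C(3,2) = 3. Edges among them: D–I → e = 1.
Clustering(F) = 1/3.

1/3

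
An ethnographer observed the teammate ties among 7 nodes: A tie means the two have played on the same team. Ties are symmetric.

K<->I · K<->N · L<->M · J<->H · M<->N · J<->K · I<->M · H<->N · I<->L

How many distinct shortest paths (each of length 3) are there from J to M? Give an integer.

The shortest distance is 3. The length-3 paths are: J–H–N–M; J–K–N–M; J–K–I–M.
That gives 3 distinct shortest paths.

3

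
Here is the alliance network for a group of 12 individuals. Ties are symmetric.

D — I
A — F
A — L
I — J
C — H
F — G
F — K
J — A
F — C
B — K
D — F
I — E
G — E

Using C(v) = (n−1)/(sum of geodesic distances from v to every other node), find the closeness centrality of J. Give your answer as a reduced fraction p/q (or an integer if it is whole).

11/27

Distances from J: A:1, B:4, C:3, D:2, E:2, F:2, G:3, H:4, I:1, K:3, L:2. Sum = 27.
n = 12, so closeness = 11/27.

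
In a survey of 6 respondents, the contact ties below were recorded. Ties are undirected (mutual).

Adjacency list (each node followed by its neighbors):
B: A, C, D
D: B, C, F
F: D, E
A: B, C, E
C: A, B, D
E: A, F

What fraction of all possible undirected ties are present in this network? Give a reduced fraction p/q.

8/15

There are 8 edges and 6 nodes, so the maximum possible is C(6,2) = 15.
Density = 8/15.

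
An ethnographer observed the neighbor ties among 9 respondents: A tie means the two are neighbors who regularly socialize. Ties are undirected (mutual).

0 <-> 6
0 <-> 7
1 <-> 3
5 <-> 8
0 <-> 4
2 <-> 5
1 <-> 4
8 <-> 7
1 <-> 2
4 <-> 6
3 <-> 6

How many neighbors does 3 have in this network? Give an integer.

3 is directly tied to 1 and 6. That is 2 neighbors, so the degree of 3 is 2.

2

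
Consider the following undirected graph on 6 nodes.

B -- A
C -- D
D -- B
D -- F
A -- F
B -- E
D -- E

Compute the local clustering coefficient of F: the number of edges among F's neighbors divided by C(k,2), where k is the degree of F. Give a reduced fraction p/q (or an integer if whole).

F's neighbors: A and D (k = 2).
Possible neighbor pairs: C(2,2) = 1. Edges among them: none → e = 0.
Clustering(F) = 0/1.

0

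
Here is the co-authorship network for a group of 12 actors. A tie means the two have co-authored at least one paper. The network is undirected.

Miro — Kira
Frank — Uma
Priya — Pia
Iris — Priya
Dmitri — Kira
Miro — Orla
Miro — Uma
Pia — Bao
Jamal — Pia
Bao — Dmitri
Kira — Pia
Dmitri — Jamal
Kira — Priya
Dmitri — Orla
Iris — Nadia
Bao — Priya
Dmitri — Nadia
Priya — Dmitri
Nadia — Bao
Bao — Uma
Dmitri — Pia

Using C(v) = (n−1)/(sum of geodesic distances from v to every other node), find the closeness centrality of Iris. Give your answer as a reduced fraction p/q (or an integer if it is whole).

Distances from Iris: Bao:2, Dmitri:2, Frank:4, Jamal:3, Kira:2, Miro:3, Nadia:1, Orla:3, Pia:2, Priya:1, Uma:3. Sum = 26.
n = 12, so closeness = 11/26.

11/26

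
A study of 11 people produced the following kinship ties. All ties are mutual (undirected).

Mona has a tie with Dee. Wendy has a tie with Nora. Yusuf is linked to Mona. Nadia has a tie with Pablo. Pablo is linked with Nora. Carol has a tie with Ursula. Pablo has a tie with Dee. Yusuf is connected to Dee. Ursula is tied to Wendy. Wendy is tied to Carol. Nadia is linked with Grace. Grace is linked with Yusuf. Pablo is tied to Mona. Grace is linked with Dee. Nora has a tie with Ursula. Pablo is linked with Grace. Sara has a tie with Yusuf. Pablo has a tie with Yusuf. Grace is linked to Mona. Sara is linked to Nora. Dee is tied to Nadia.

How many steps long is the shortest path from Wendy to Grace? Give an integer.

3

One shortest route is Wendy – Nora – Pablo – Grace, which uses 3 edges, and at distance 2 from Wendy we only reach {Pablo, Sara}, which does not include Grace. So d(Wendy,Grace) = 3.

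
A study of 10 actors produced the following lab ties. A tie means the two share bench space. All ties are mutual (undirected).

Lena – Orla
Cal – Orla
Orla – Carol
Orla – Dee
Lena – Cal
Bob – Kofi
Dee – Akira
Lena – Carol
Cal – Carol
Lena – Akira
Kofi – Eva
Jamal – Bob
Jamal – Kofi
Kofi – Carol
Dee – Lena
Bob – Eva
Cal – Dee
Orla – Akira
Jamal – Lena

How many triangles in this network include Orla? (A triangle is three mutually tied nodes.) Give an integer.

Orla's neighbors: Akira, Cal, Carol, Dee, and Lena.
Neighbor pairs that are themselves tied: Orla–Akira–Dee; Orla–Akira–Lena; Orla–Cal–Carol; Orla–Cal–Dee; Orla–Cal–Lena; Orla–Carol–Lena; Orla–Dee–Lena. Each forms one triangle with Orla, for 7 in total.

7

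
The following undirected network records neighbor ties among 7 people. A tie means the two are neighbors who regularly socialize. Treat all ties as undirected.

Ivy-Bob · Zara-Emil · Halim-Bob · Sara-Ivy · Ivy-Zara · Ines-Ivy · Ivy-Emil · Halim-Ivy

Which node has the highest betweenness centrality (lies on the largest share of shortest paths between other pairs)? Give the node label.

Unnormalized betweenness of each node: Bob:0, Emil:0, Halim:0, Ines:0, Ivy:13, Sara:0, Zara:0.
Ivy has the largest value, 13, making it the main broker — the node through which the most shortest paths run.

Ivy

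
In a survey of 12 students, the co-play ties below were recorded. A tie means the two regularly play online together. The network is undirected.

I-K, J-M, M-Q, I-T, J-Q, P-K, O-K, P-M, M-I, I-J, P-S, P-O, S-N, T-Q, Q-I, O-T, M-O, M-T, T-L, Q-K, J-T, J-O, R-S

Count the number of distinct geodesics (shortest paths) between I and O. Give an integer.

4

The shortest distance is 2. The length-2 paths are: I–T–O; I–K–O; I–M–O; I–J–O.
That gives 4 distinct shortest paths.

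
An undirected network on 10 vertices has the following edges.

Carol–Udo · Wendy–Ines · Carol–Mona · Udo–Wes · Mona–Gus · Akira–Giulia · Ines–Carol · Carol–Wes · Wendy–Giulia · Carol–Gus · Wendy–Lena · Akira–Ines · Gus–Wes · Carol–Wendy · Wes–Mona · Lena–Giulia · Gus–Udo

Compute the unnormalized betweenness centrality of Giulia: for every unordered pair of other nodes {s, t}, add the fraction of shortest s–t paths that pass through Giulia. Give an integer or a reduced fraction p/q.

Pairs whose geodesics pass through Giulia — Lena–Akira: 1; Akira–Wendy: 1/2.
All other pairs contribute 0.
Summing the contributions gives betweenness(Giulia) = 3/2.

3/2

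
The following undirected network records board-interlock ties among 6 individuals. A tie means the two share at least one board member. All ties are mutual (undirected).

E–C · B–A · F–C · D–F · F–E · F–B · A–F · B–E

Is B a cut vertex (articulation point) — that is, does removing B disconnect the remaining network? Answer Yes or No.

No

Even without B, every remaining node can still reach every other (the residual graph is connected), so B is not a cut vertex.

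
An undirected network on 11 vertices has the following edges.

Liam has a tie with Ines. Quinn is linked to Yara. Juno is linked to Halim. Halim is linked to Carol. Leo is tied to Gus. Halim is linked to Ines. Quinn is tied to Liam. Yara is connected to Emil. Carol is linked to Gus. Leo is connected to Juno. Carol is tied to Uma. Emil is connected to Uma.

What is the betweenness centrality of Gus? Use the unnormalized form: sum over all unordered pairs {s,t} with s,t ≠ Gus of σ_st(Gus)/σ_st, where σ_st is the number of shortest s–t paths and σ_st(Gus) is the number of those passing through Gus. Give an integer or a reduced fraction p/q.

4

Pairs whose geodesics pass through Gus — Uma–Leo: 1; Emil–Leo: 1; Yara–Leo: 1; Leo–Carol: 1.
All other pairs contribute 0.
Summing the contributions gives betweenness(Gus) = 4.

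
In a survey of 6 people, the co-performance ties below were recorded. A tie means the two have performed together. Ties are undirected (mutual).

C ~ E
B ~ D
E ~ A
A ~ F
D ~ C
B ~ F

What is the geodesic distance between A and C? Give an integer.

2

One shortest route is A – E – C, which uses 2 edges, and A and C are not directly tied, so nothing shorter exists. So d(A,C) = 2.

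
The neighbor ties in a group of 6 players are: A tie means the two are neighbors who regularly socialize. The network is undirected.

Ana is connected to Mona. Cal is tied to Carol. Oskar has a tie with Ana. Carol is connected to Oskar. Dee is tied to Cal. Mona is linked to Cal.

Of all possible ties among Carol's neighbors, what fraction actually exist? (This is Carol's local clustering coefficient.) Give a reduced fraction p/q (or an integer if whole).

0

Carol's neighbors: Cal and Oskar (k = 2).
Possible neighbor pairs: C(2,2) = 1. Edges among them: none → e = 0.
Clustering(Carol) = 0/1.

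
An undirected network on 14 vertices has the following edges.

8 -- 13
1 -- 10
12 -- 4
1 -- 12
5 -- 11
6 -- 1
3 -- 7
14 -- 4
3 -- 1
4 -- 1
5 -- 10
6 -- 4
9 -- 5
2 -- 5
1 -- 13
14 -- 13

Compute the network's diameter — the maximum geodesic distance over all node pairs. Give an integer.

5

Eccentricity of each node (its greatest distance to any other): 1:3, 2:5, 3:4, 4:4, 5:4, 6:4, 7:5, 8:5, 9:5, 10:3, 11:5, 12:4, 13:4, 14:5.
The maximum eccentricity is 5, realized for instance by the pair 11–8 via 11 – 5 – 10 – 1 – 13 – 8. So the diameter is 5.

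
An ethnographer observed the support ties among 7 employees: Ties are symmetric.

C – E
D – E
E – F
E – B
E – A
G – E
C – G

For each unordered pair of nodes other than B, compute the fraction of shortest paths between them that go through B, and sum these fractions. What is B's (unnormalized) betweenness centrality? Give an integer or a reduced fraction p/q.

0

No shortest path between any pair of other nodes passes through B.
Summing the contributions gives betweenness(B) = 0.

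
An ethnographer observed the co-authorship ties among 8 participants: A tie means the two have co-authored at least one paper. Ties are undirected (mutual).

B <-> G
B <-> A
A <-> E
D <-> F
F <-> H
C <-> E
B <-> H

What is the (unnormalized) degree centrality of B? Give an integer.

3

B is directly tied to A, G, and H. That is 3 neighbors, so the degree of B is 3.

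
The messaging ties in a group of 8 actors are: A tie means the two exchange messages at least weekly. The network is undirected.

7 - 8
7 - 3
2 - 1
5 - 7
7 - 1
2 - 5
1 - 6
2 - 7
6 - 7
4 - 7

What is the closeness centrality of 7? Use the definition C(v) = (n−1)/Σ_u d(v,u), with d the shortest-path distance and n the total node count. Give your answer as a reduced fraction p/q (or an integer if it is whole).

1

Distances from 7: 1:1, 2:1, 3:1, 4:1, 5:1, 6:1, 8:1. Sum = 7.
n = 8, so closeness = 7/7 = 1.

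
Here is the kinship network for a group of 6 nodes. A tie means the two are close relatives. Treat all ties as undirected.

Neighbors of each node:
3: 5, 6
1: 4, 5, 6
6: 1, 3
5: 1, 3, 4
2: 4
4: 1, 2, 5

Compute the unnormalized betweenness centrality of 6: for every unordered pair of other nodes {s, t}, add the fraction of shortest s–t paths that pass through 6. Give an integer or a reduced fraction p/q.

Pairs whose geodesics pass through 6 — 1–3: 1/2.
All other pairs contribute 0.
Summing the contributions gives betweenness(6) = 1/2.

1/2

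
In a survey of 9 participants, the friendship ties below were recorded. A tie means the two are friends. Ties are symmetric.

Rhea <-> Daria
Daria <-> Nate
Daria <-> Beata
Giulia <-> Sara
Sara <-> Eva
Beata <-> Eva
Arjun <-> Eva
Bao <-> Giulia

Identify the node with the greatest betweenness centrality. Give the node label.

Eva

Unnormalized betweenness of each node: Arjun:0, Bao:0, Beata:15, Daria:13, Eva:19, Giulia:7, Nate:0, Rhea:0, Sara:12.
Eva has the largest value, 19, making it the main broker — the node through which the most shortest paths run.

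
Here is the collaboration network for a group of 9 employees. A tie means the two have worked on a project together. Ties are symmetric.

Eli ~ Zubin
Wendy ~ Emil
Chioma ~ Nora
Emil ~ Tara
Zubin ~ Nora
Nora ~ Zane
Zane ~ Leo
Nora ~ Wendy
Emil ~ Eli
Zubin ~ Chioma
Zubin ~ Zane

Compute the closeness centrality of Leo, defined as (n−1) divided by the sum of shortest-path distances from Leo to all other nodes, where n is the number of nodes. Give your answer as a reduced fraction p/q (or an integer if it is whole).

Distances from Leo: Chioma:3, Eli:3, Emil:4, Nora:2, Tara:5, Wendy:3, Zane:1, Zubin:2. Sum = 23.
n = 9, so closeness = 8/23.

8/23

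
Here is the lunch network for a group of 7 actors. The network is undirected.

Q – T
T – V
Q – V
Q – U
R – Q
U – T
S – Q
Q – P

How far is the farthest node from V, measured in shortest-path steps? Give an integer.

2

Distances from V: P:2, Q:1, R:2, S:2, T:1, U:2.
The largest is 2 (to P, U, S, and R), so the eccentricity of V is 2.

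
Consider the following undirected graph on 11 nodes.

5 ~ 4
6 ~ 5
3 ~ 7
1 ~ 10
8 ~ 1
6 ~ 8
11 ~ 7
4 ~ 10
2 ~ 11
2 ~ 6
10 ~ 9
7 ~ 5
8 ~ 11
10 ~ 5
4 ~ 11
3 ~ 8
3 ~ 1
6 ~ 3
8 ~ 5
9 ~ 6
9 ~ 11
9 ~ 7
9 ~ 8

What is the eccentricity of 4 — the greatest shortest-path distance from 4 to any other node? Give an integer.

Distances from 4: 1:2, 2:2, 3:3, 5:1, 6:2, 7:2, 8:2, 9:2, 10:1, 11:1.
The largest is 3 (to 3), so the eccentricity of 4 is 3.

3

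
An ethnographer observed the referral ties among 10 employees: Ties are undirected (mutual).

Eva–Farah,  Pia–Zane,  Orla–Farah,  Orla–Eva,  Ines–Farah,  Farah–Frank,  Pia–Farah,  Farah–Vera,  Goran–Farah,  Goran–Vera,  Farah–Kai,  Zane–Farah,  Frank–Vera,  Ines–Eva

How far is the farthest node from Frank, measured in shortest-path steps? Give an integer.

Distances from Frank: Eva:2, Farah:1, Goran:2, Ines:2, Kai:2, Orla:2, Pia:2, Vera:1, Zane:2.
The largest is 2 (to Goran, Zane, Eva, Pia, Orla, Kai, and Ines), so the eccentricity of Frank is 2.

2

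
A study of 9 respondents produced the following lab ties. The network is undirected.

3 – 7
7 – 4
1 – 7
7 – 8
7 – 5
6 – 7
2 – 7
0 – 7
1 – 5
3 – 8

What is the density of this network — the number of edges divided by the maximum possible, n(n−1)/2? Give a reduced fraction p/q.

There are 10 edges and 9 nodes, so the maximum possible is C(9,2) = 36.
Density = 10/36 = 5/18.

5/18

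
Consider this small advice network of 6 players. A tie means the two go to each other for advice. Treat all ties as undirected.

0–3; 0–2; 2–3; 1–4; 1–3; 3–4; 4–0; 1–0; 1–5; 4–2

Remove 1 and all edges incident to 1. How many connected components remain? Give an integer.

Without 1, the remaining ties split the others into: {0, 2, 3, 4}; {5}.
That's 2 separate components.

2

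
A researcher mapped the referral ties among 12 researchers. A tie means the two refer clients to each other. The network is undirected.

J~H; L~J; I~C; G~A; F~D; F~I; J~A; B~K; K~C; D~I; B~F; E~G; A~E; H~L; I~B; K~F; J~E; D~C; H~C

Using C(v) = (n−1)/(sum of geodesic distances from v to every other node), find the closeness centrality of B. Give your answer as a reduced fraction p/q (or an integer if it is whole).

Distances from B: A:5, C:2, D:2, E:5, F:1, G:6, H:3, I:1, J:4, K:1, L:4. Sum = 34.
n = 12, so closeness = 11/34.

11/34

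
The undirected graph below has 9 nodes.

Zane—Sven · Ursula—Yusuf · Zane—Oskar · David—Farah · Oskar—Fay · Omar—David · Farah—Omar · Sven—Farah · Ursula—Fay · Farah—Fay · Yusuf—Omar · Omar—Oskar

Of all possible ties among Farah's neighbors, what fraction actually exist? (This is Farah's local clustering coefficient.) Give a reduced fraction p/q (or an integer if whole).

1/6

Farah's neighbors: David, Fay, Omar, and Sven (k = 4).
Possible neighbor pairs: C(4,2) = 6. Edges among them: David–Omar → e = 1.
Clustering(Farah) = 1/6.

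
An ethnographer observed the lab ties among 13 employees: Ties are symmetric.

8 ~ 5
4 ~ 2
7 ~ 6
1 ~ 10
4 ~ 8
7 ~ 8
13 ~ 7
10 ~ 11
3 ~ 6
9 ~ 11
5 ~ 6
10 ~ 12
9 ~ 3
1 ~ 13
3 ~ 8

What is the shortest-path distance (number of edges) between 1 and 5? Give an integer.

One shortest route is 1 – 13 – 7 – 6 – 5, which uses 4 edges, and at distance 3 from 1 we only reach {6, 8, 9}, which does not include 5. So d(1,5) = 4.

4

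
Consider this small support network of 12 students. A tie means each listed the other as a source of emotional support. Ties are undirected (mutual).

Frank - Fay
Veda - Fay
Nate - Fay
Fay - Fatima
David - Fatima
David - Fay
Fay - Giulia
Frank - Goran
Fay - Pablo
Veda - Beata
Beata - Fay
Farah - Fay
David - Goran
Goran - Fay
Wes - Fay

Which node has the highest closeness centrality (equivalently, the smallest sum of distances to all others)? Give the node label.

Farness (sum of distances to all others) for each node — Beata:20, David:19, Farah:21, Fatima:20, Fay:11, Frank:20, Giulia:21, Goran:19, Nate:21, Pablo:21, Veda:20, Wes:21.
The smallest farness is 11, for Fay, so Fay has the highest closeness.

Fay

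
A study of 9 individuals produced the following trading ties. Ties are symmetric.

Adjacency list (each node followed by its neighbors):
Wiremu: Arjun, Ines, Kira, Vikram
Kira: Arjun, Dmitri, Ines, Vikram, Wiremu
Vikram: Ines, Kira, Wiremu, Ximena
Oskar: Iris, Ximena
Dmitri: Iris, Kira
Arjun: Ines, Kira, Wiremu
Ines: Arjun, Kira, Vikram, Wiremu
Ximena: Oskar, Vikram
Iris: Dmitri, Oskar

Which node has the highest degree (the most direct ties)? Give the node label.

Degrees — Arjun:3, Dmitri:2, Ines:4, Iris:2, Kira:5, Oskar:2, Vikram:4, Wiremu:4, Ximena:2.
The maximum is 5, attained only by Kira.

Kira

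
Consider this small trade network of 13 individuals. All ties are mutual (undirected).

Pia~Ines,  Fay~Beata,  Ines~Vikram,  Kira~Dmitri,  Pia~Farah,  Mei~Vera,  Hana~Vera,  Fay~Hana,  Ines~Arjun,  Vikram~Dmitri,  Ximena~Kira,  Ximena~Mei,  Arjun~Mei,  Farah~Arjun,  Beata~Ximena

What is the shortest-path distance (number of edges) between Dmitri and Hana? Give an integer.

One shortest route is Dmitri – Kira – Ximena – Mei – Vera – Hana, which uses 5 edges, and at distance 4 from Dmitri we only reach {Farah, Fay, Vera}, which does not include Hana. So d(Dmitri,Hana) = 5.

5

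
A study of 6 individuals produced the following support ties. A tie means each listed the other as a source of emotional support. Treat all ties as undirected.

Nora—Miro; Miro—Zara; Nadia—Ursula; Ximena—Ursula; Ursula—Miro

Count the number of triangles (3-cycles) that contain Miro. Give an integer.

Miro's neighbors are Nora, Ursula, and Zara, but none of them are tied to each other, so no triangle contains Miro.

0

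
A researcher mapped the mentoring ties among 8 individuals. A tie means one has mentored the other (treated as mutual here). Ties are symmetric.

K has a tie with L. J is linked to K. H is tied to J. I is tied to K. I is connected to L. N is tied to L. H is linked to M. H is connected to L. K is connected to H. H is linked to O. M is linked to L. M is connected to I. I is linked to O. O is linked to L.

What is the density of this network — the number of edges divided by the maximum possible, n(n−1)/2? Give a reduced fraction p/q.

There are 14 edges and 8 nodes, so the maximum possible is C(8,2) = 28.
Density = 14/28 = 1/2.

1/2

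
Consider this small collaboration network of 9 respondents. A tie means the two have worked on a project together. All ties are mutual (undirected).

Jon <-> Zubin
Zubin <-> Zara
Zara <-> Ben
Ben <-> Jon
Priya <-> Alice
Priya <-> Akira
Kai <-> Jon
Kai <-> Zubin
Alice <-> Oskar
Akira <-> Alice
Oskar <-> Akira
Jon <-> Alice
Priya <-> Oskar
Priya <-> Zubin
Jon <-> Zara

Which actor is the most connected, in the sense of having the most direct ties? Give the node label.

Degrees — Akira:3, Alice:4, Ben:2, Jon:5, Kai:2, Oskar:3, Priya:4, Zara:3, Zubin:4.
The maximum is 5, attained only by Jon.

Jon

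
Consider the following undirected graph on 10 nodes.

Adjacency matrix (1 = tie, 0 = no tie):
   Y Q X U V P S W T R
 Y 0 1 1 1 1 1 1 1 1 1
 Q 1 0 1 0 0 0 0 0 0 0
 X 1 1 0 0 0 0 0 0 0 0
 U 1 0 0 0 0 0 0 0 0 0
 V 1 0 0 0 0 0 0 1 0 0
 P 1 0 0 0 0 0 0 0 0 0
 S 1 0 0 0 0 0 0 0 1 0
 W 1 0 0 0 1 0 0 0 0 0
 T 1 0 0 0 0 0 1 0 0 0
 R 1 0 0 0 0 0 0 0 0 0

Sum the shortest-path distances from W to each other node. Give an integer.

Distances from W: P:2, Q:2, R:2, S:2, T:2, U:2, V:1, X:2, Y:1.
Sum = 2 + 2 + 2 + 2 + 2 + 2 + 1 + 2 + 1 = 16.

16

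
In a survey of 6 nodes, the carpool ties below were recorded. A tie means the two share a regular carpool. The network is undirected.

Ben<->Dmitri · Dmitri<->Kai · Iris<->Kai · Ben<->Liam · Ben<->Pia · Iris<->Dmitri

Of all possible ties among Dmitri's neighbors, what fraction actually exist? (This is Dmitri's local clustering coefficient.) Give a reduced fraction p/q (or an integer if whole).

1/3

Dmitri's neighbors: Ben, Iris, and Kai (k = 3).
Possible neighbor pairs: C(3,2) = 3. Edges among them: Iris–Kai → e = 1.
Clustering(Dmitri) = 1/3.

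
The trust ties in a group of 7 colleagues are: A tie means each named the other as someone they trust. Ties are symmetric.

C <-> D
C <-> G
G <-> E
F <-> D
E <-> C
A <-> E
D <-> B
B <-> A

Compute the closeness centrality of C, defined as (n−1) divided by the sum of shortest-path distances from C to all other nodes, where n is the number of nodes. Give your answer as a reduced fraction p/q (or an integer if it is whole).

2/3

Distances from C: A:2, B:2, D:1, E:1, F:2, G:1. Sum = 9.
n = 7, so closeness = 6/9 = 2/3.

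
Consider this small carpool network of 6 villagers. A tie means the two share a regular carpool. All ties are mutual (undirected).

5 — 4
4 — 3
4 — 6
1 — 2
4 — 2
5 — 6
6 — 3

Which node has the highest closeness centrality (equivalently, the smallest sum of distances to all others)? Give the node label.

Farness (sum of distances to all others) for each node — 1:12, 2:8, 3:9, 4:6, 5:9, 6:8.
The smallest farness is 6, for 4, so 4 has the highest closeness.

4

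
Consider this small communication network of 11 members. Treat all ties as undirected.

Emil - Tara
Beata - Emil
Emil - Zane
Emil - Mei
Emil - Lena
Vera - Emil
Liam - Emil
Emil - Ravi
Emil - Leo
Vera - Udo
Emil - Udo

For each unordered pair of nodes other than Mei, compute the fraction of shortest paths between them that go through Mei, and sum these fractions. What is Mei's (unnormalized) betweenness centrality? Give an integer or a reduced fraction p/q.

0

No shortest path between any pair of other nodes passes through Mei.
Summing the contributions gives betweenness(Mei) = 0.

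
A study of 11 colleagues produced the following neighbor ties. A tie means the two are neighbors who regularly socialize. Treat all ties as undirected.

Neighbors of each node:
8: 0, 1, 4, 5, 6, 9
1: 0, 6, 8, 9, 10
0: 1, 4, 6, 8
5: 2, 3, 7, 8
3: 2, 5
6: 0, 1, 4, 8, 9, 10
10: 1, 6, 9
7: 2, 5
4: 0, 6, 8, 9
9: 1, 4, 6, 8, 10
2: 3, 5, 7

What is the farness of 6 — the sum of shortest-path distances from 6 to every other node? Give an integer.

17

Distances from 6: 0:1, 1:1, 2:3, 3:3, 4:1, 5:2, 7:3, 8:1, 9:1, 10:1.
Sum = 1 + 1 + 3 + 3 + 1 + 2 + 3 + 1 + 1 + 1 = 17.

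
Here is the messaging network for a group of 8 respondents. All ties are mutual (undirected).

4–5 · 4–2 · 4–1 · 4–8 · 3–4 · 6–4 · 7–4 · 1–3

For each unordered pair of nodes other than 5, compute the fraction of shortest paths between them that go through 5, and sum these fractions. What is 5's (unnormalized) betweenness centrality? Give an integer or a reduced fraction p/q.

No shortest path between any pair of other nodes passes through 5.
Summing the contributions gives betweenness(5) = 0.

0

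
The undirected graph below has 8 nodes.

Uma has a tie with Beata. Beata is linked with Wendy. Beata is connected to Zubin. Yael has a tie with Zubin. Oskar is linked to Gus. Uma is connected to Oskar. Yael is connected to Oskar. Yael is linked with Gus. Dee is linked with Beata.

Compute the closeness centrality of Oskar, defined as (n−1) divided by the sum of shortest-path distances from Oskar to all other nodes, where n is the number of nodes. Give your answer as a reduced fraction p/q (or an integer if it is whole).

7/13

Distances from Oskar: Beata:2, Dee:3, Gus:1, Uma:1, Wendy:3, Yael:1, Zubin:2. Sum = 13.
n = 8, so closeness = 7/13.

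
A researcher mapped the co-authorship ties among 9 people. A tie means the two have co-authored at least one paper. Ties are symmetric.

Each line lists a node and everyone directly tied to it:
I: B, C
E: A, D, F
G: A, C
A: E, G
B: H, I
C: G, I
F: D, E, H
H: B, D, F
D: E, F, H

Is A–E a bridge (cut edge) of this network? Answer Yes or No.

No

Even without that edge, A still reaches E via A – G – C – I – B – H – D – E, so the network stays connected. Not a bridge.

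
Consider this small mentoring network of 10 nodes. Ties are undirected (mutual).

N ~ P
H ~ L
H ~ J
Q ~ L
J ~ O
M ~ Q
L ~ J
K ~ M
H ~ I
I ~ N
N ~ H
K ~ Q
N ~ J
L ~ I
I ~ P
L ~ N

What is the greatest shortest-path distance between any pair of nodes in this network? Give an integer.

Eccentricity of each node (its greatest distance to any other): H:3, I:3, J:3, K:4, L:2, M:4, N:3, O:4, P:4, Q:3.
The maximum eccentricity is 4, realized for instance by the pair O–K via O – J – L – Q – K. So the diameter is 4.

4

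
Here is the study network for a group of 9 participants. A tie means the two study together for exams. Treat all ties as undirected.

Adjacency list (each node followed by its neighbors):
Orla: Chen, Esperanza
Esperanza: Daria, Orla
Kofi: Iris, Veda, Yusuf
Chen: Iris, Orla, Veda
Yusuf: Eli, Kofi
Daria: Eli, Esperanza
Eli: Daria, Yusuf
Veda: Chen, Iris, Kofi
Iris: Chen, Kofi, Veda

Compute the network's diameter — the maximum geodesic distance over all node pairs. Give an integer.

Eccentricity of each node (its greatest distance to any other): Chen:4, Daria:4, Eli:4, Esperanza:4, Iris:4, Kofi:4, Orla:4, Veda:4, Yusuf:4.
The maximum eccentricity is 4, realized for instance by the pair Kofi–Esperanza via Kofi – Iris – Chen – Orla – Esperanza. So the diameter is 4.

4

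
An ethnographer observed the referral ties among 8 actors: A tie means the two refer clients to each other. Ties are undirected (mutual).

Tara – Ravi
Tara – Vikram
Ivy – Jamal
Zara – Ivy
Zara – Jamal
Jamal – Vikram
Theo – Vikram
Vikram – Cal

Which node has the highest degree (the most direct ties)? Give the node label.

Vikram

Degrees — Cal:1, Ivy:2, Jamal:3, Ravi:1, Tara:2, Theo:1, Vikram:4, Zara:2.
The maximum is 4, attained only by Vikram.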